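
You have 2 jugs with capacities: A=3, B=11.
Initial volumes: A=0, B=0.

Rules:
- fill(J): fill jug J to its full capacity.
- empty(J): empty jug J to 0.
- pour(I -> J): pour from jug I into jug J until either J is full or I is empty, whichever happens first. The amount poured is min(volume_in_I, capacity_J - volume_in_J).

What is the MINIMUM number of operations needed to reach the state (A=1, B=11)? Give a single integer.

Answer: 8

Derivation:
BFS from (A=0, B=0). One shortest path:
  1. fill(A) -> (A=3 B=0)
  2. pour(A -> B) -> (A=0 B=3)
  3. fill(A) -> (A=3 B=3)
  4. pour(A -> B) -> (A=0 B=6)
  5. fill(A) -> (A=3 B=6)
  6. pour(A -> B) -> (A=0 B=9)
  7. fill(A) -> (A=3 B=9)
  8. pour(A -> B) -> (A=1 B=11)
Reached target in 8 moves.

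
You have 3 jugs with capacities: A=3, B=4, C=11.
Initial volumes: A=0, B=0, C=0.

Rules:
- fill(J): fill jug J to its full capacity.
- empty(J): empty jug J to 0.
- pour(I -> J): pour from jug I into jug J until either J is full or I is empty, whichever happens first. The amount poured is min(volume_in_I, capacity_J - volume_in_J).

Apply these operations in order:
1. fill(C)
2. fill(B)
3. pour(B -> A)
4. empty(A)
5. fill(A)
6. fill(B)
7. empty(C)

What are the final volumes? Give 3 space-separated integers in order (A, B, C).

Step 1: fill(C) -> (A=0 B=0 C=11)
Step 2: fill(B) -> (A=0 B=4 C=11)
Step 3: pour(B -> A) -> (A=3 B=1 C=11)
Step 4: empty(A) -> (A=0 B=1 C=11)
Step 5: fill(A) -> (A=3 B=1 C=11)
Step 6: fill(B) -> (A=3 B=4 C=11)
Step 7: empty(C) -> (A=3 B=4 C=0)

Answer: 3 4 0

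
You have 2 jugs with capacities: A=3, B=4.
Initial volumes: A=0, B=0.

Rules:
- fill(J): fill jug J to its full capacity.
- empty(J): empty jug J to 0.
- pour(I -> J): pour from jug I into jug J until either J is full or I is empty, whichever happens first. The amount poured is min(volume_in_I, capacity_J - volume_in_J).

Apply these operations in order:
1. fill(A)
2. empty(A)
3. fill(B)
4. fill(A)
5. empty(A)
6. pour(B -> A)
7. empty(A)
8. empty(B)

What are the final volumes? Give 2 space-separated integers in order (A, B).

Answer: 0 0

Derivation:
Step 1: fill(A) -> (A=3 B=0)
Step 2: empty(A) -> (A=0 B=0)
Step 3: fill(B) -> (A=0 B=4)
Step 4: fill(A) -> (A=3 B=4)
Step 5: empty(A) -> (A=0 B=4)
Step 6: pour(B -> A) -> (A=3 B=1)
Step 7: empty(A) -> (A=0 B=1)
Step 8: empty(B) -> (A=0 B=0)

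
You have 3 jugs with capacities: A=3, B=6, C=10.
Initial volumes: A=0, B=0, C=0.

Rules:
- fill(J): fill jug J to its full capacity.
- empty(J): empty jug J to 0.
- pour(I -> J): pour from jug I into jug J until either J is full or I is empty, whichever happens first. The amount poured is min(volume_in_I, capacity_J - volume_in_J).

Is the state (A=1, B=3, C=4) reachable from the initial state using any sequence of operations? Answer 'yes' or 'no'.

BFS explored all 218 reachable states.
Reachable set includes: (0,0,0), (0,0,1), (0,0,2), (0,0,3), (0,0,4), (0,0,5), (0,0,6), (0,0,7), (0,0,8), (0,0,9), (0,0,10), (0,1,0) ...
Target (A=1, B=3, C=4) not in reachable set → no.

Answer: no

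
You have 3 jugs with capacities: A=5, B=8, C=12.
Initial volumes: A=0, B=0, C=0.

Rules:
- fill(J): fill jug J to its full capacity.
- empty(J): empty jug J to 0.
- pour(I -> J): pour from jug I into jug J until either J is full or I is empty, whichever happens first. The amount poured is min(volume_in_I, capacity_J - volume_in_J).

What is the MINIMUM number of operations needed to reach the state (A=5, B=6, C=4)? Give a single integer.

Answer: 7

Derivation:
BFS from (A=0, B=0, C=0). One shortest path:
  1. fill(B) -> (A=0 B=8 C=0)
  2. fill(C) -> (A=0 B=8 C=12)
  3. pour(B -> A) -> (A=5 B=3 C=12)
  4. empty(A) -> (A=0 B=3 C=12)
  5. pour(B -> A) -> (A=3 B=0 C=12)
  6. pour(C -> B) -> (A=3 B=8 C=4)
  7. pour(B -> A) -> (A=5 B=6 C=4)
Reached target in 7 moves.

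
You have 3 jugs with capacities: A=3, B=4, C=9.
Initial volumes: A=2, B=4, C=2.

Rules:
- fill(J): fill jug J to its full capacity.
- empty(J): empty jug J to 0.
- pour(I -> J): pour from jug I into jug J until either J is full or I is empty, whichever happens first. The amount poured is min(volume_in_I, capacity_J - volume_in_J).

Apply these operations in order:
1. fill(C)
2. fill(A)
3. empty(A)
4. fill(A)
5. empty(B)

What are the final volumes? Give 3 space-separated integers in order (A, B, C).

Answer: 3 0 9

Derivation:
Step 1: fill(C) -> (A=2 B=4 C=9)
Step 2: fill(A) -> (A=3 B=4 C=9)
Step 3: empty(A) -> (A=0 B=4 C=9)
Step 4: fill(A) -> (A=3 B=4 C=9)
Step 5: empty(B) -> (A=3 B=0 C=9)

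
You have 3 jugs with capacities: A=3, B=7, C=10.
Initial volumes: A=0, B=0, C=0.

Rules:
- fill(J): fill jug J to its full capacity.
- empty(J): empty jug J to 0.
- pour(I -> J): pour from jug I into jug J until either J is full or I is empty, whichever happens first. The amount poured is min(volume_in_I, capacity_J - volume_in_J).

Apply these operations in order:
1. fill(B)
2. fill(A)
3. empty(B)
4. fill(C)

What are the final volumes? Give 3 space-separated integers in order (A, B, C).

Answer: 3 0 10

Derivation:
Step 1: fill(B) -> (A=0 B=7 C=0)
Step 2: fill(A) -> (A=3 B=7 C=0)
Step 3: empty(B) -> (A=3 B=0 C=0)
Step 4: fill(C) -> (A=3 B=0 C=10)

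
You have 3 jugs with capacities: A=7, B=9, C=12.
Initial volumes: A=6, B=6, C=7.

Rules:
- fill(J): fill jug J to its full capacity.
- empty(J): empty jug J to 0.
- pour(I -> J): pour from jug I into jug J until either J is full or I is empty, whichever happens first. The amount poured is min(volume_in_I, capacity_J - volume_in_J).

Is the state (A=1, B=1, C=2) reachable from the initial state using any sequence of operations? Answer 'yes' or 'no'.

BFS explored all 513 reachable states.
Reachable set includes: (0,0,0), (0,0,1), (0,0,2), (0,0,3), (0,0,4), (0,0,5), (0,0,6), (0,0,7), (0,0,8), (0,0,9), (0,0,10), (0,0,11) ...
Target (A=1, B=1, C=2) not in reachable set → no.

Answer: no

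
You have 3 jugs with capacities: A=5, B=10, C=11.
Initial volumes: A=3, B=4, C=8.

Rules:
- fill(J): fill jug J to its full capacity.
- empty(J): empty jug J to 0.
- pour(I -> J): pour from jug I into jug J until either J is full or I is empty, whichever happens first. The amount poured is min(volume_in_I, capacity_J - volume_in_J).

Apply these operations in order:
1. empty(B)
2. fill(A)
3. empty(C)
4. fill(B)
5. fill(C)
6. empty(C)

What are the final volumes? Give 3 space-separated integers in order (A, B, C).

Answer: 5 10 0

Derivation:
Step 1: empty(B) -> (A=3 B=0 C=8)
Step 2: fill(A) -> (A=5 B=0 C=8)
Step 3: empty(C) -> (A=5 B=0 C=0)
Step 4: fill(B) -> (A=5 B=10 C=0)
Step 5: fill(C) -> (A=5 B=10 C=11)
Step 6: empty(C) -> (A=5 B=10 C=0)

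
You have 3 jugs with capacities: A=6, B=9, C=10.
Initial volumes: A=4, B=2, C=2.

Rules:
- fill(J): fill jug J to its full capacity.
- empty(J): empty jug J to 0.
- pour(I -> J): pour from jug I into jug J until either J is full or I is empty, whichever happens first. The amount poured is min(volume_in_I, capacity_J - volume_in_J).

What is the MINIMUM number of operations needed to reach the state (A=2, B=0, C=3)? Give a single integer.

Answer: 5

Derivation:
BFS from (A=4, B=2, C=2). One shortest path:
  1. empty(A) -> (A=0 B=2 C=2)
  2. pour(C -> A) -> (A=2 B=2 C=0)
  3. fill(C) -> (A=2 B=2 C=10)
  4. pour(C -> B) -> (A=2 B=9 C=3)
  5. empty(B) -> (A=2 B=0 C=3)
Reached target in 5 moves.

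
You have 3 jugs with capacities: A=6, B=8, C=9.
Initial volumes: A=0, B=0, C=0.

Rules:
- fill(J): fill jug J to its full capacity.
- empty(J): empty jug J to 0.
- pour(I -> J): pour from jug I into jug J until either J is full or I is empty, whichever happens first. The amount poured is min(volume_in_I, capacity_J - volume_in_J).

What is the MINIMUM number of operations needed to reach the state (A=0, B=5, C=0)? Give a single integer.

Answer: 5

Derivation:
BFS from (A=0, B=0, C=0). One shortest path:
  1. fill(A) -> (A=6 B=0 C=0)
  2. fill(B) -> (A=6 B=8 C=0)
  3. pour(A -> C) -> (A=0 B=8 C=6)
  4. pour(B -> C) -> (A=0 B=5 C=9)
  5. empty(C) -> (A=0 B=5 C=0)
Reached target in 5 moves.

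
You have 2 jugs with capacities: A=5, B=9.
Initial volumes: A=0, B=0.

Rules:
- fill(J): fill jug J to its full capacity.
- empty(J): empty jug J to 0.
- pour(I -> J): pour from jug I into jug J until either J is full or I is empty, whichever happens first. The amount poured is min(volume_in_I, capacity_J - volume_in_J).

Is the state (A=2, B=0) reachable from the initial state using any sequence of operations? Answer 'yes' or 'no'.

Answer: yes

Derivation:
BFS from (A=0, B=0):
  1. fill(A) -> (A=5 B=0)
  2. pour(A -> B) -> (A=0 B=5)
  3. fill(A) -> (A=5 B=5)
  4. pour(A -> B) -> (A=1 B=9)
  5. empty(B) -> (A=1 B=0)
  6. pour(A -> B) -> (A=0 B=1)
  7. fill(A) -> (A=5 B=1)
  8. pour(A -> B) -> (A=0 B=6)
  9. fill(A) -> (A=5 B=6)
  10. pour(A -> B) -> (A=2 B=9)
  11. empty(B) -> (A=2 B=0)
Target reached → yes.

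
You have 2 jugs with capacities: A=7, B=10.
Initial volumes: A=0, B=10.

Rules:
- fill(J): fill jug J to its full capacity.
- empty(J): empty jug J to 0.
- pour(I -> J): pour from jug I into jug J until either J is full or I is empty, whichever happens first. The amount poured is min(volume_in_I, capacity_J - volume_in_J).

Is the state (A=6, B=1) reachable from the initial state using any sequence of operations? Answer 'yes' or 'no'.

Answer: no

Derivation:
BFS explored all 34 reachable states.
Reachable set includes: (0,0), (0,1), (0,2), (0,3), (0,4), (0,5), (0,6), (0,7), (0,8), (0,9), (0,10), (1,0) ...
Target (A=6, B=1) not in reachable set → no.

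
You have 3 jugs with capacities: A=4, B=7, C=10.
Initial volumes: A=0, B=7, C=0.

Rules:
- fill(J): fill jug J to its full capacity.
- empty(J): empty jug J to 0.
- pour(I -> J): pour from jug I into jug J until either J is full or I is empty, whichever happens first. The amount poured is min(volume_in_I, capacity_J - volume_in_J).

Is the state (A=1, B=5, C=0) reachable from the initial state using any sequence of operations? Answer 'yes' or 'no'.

BFS from (A=0, B=7, C=0):
  1. fill(C) -> (A=0 B=7 C=10)
  2. pour(B -> A) -> (A=4 B=3 C=10)
  3. empty(A) -> (A=0 B=3 C=10)
  4. pour(B -> A) -> (A=3 B=0 C=10)
  5. pour(C -> A) -> (A=4 B=0 C=9)
  6. pour(A -> B) -> (A=0 B=4 C=9)
  7. pour(C -> A) -> (A=4 B=4 C=5)
  8. pour(A -> B) -> (A=1 B=7 C=5)
  9. empty(B) -> (A=1 B=0 C=5)
  10. pour(C -> B) -> (A=1 B=5 C=0)
Target reached → yes.

Answer: yes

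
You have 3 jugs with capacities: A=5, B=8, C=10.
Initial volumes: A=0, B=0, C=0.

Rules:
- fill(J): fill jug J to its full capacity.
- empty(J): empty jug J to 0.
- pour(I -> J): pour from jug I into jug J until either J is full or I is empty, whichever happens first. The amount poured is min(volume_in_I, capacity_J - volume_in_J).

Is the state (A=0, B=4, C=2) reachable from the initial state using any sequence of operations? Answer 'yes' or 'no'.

Answer: yes

Derivation:
BFS from (A=0, B=0, C=0):
  1. fill(B) -> (A=0 B=8 C=0)
  2. pour(B -> A) -> (A=5 B=3 C=0)
  3. empty(A) -> (A=0 B=3 C=0)
  4. pour(B -> A) -> (A=3 B=0 C=0)
  5. fill(B) -> (A=3 B=8 C=0)
  6. pour(B -> C) -> (A=3 B=0 C=8)
  7. pour(A -> C) -> (A=1 B=0 C=10)
  8. pour(C -> B) -> (A=1 B=8 C=2)
  9. pour(B -> A) -> (A=5 B=4 C=2)
  10. empty(A) -> (A=0 B=4 C=2)
Target reached → yes.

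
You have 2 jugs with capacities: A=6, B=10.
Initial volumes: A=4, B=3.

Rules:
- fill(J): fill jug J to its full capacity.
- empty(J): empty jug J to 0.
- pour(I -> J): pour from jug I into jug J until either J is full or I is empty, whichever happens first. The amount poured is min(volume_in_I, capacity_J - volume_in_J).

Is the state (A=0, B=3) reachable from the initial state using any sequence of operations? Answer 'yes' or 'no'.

BFS from (A=4, B=3):
  1. empty(A) -> (A=0 B=3)
Target reached → yes.

Answer: yes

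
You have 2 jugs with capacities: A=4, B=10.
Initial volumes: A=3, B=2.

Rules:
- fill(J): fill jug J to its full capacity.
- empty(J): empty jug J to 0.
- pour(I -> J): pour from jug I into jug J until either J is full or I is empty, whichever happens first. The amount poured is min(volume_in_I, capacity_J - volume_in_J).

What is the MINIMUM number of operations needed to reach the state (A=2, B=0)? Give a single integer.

Answer: 2

Derivation:
BFS from (A=3, B=2). One shortest path:
  1. empty(A) -> (A=0 B=2)
  2. pour(B -> A) -> (A=2 B=0)
Reached target in 2 moves.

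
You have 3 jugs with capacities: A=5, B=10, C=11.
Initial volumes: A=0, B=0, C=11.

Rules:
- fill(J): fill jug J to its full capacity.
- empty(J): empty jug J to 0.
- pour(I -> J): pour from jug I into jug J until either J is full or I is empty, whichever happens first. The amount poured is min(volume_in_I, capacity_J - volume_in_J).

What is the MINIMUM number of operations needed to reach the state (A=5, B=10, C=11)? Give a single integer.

Answer: 2

Derivation:
BFS from (A=0, B=0, C=11). One shortest path:
  1. fill(A) -> (A=5 B=0 C=11)
  2. fill(B) -> (A=5 B=10 C=11)
Reached target in 2 moves.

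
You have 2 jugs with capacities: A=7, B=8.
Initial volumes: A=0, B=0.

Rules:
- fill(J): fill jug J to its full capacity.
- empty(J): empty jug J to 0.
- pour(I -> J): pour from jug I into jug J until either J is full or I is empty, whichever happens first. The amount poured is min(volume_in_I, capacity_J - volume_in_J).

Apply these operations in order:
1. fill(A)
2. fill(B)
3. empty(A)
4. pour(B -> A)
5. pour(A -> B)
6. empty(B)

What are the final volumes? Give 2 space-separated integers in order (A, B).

Answer: 0 0

Derivation:
Step 1: fill(A) -> (A=7 B=0)
Step 2: fill(B) -> (A=7 B=8)
Step 3: empty(A) -> (A=0 B=8)
Step 4: pour(B -> A) -> (A=7 B=1)
Step 5: pour(A -> B) -> (A=0 B=8)
Step 6: empty(B) -> (A=0 B=0)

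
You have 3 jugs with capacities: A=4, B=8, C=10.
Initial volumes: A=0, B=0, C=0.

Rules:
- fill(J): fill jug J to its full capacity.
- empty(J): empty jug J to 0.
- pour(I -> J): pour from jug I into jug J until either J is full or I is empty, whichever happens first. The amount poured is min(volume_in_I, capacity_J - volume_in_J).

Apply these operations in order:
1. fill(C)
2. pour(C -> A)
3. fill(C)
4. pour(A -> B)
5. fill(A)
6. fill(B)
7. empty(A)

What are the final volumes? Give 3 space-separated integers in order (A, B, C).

Step 1: fill(C) -> (A=0 B=0 C=10)
Step 2: pour(C -> A) -> (A=4 B=0 C=6)
Step 3: fill(C) -> (A=4 B=0 C=10)
Step 4: pour(A -> B) -> (A=0 B=4 C=10)
Step 5: fill(A) -> (A=4 B=4 C=10)
Step 6: fill(B) -> (A=4 B=8 C=10)
Step 7: empty(A) -> (A=0 B=8 C=10)

Answer: 0 8 10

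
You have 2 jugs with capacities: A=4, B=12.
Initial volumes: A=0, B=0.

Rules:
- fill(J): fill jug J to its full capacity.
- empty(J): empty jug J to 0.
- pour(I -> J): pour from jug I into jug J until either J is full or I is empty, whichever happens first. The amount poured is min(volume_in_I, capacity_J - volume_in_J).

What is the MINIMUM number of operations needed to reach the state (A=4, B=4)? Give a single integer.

Answer: 3

Derivation:
BFS from (A=0, B=0). One shortest path:
  1. fill(A) -> (A=4 B=0)
  2. pour(A -> B) -> (A=0 B=4)
  3. fill(A) -> (A=4 B=4)
Reached target in 3 moves.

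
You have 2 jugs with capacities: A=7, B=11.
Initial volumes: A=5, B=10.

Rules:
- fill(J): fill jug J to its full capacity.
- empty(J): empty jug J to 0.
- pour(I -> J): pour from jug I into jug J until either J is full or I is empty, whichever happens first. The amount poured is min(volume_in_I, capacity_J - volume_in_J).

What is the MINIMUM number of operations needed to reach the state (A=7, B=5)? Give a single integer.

Answer: 3

Derivation:
BFS from (A=5, B=10). One shortest path:
  1. empty(B) -> (A=5 B=0)
  2. pour(A -> B) -> (A=0 B=5)
  3. fill(A) -> (A=7 B=5)
Reached target in 3 moves.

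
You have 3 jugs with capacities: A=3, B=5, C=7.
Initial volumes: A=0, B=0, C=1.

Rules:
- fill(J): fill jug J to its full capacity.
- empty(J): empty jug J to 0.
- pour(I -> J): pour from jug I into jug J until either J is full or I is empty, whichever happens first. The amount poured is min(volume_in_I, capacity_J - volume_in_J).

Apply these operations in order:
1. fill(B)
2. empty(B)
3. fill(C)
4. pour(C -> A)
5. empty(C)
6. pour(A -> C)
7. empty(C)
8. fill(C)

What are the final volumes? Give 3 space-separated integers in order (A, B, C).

Step 1: fill(B) -> (A=0 B=5 C=1)
Step 2: empty(B) -> (A=0 B=0 C=1)
Step 3: fill(C) -> (A=0 B=0 C=7)
Step 4: pour(C -> A) -> (A=3 B=0 C=4)
Step 5: empty(C) -> (A=3 B=0 C=0)
Step 6: pour(A -> C) -> (A=0 B=0 C=3)
Step 7: empty(C) -> (A=0 B=0 C=0)
Step 8: fill(C) -> (A=0 B=0 C=7)

Answer: 0 0 7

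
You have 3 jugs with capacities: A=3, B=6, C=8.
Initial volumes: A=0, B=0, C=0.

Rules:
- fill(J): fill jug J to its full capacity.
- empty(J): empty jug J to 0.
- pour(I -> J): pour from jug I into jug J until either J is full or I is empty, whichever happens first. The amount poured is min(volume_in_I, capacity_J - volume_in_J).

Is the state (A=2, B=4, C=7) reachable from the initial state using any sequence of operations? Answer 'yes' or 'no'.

Answer: no

Derivation:
BFS explored all 182 reachable states.
Reachable set includes: (0,0,0), (0,0,1), (0,0,2), (0,0,3), (0,0,4), (0,0,5), (0,0,6), (0,0,7), (0,0,8), (0,1,0), (0,1,1), (0,1,2) ...
Target (A=2, B=4, C=7) not in reachable set → no.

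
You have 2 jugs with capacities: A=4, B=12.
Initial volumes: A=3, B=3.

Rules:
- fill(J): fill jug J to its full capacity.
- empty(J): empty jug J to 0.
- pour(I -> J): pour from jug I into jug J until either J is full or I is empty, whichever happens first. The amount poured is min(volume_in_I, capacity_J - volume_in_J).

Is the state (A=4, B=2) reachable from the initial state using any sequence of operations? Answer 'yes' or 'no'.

BFS from (A=3, B=3):
  1. pour(B -> A) -> (A=4 B=2)
Target reached → yes.

Answer: yes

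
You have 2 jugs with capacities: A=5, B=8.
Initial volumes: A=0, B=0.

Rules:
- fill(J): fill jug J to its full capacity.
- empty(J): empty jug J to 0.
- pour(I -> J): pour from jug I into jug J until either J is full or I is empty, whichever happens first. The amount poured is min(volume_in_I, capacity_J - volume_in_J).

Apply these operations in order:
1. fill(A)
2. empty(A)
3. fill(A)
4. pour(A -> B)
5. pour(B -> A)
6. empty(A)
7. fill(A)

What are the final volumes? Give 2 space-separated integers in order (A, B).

Step 1: fill(A) -> (A=5 B=0)
Step 2: empty(A) -> (A=0 B=0)
Step 3: fill(A) -> (A=5 B=0)
Step 4: pour(A -> B) -> (A=0 B=5)
Step 5: pour(B -> A) -> (A=5 B=0)
Step 6: empty(A) -> (A=0 B=0)
Step 7: fill(A) -> (A=5 B=0)

Answer: 5 0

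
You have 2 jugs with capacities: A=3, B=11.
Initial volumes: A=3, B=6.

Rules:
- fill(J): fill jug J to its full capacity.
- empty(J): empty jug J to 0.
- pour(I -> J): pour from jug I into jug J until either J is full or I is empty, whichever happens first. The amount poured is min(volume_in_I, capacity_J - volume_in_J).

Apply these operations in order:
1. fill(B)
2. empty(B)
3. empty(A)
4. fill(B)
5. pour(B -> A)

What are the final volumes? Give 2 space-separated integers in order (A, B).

Answer: 3 8

Derivation:
Step 1: fill(B) -> (A=3 B=11)
Step 2: empty(B) -> (A=3 B=0)
Step 3: empty(A) -> (A=0 B=0)
Step 4: fill(B) -> (A=0 B=11)
Step 5: pour(B -> A) -> (A=3 B=8)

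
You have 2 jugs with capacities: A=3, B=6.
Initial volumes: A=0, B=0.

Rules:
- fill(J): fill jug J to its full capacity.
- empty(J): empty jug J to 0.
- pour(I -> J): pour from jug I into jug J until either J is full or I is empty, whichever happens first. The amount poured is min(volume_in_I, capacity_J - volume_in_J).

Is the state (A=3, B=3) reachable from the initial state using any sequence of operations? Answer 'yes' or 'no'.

BFS from (A=0, B=0):
  1. fill(B) -> (A=0 B=6)
  2. pour(B -> A) -> (A=3 B=3)
Target reached → yes.

Answer: yes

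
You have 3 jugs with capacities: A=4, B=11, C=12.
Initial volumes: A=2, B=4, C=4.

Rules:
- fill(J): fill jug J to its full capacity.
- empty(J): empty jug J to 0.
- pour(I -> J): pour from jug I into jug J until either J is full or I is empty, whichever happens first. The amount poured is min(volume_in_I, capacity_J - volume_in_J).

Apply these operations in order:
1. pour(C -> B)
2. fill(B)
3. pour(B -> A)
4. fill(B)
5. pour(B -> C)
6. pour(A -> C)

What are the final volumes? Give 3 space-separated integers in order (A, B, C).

Answer: 3 0 12

Derivation:
Step 1: pour(C -> B) -> (A=2 B=8 C=0)
Step 2: fill(B) -> (A=2 B=11 C=0)
Step 3: pour(B -> A) -> (A=4 B=9 C=0)
Step 4: fill(B) -> (A=4 B=11 C=0)
Step 5: pour(B -> C) -> (A=4 B=0 C=11)
Step 6: pour(A -> C) -> (A=3 B=0 C=12)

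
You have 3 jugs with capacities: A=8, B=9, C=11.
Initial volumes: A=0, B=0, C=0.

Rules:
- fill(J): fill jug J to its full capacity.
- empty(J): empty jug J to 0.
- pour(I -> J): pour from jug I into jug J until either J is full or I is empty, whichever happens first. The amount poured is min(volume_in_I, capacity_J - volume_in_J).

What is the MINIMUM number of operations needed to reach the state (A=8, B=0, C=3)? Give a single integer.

Answer: 2

Derivation:
BFS from (A=0, B=0, C=0). One shortest path:
  1. fill(C) -> (A=0 B=0 C=11)
  2. pour(C -> A) -> (A=8 B=0 C=3)
Reached target in 2 moves.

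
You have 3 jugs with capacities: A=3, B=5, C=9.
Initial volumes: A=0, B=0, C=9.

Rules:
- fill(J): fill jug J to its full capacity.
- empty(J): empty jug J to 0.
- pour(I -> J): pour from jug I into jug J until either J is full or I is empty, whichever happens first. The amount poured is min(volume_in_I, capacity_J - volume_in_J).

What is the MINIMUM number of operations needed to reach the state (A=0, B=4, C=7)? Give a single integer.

BFS from (A=0, B=0, C=9). One shortest path:
  1. fill(B) -> (A=0 B=5 C=9)
  2. pour(B -> A) -> (A=3 B=2 C=9)
  3. empty(A) -> (A=0 B=2 C=9)
  4. pour(B -> A) -> (A=2 B=0 C=9)
  5. pour(C -> B) -> (A=2 B=5 C=4)
  6. pour(B -> A) -> (A=3 B=4 C=4)
  7. pour(A -> C) -> (A=0 B=4 C=7)
Reached target in 7 moves.

Answer: 7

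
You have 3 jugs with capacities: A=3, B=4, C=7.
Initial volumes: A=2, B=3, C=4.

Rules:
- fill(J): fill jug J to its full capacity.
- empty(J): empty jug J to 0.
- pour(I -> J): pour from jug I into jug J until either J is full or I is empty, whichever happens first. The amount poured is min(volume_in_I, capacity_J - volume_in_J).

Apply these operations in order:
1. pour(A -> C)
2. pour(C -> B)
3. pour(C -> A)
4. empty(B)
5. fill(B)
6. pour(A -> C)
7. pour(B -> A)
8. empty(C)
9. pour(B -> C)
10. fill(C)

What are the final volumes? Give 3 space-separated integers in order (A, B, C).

Answer: 3 0 7

Derivation:
Step 1: pour(A -> C) -> (A=0 B=3 C=6)
Step 2: pour(C -> B) -> (A=0 B=4 C=5)
Step 3: pour(C -> A) -> (A=3 B=4 C=2)
Step 4: empty(B) -> (A=3 B=0 C=2)
Step 5: fill(B) -> (A=3 B=4 C=2)
Step 6: pour(A -> C) -> (A=0 B=4 C=5)
Step 7: pour(B -> A) -> (A=3 B=1 C=5)
Step 8: empty(C) -> (A=3 B=1 C=0)
Step 9: pour(B -> C) -> (A=3 B=0 C=1)
Step 10: fill(C) -> (A=3 B=0 C=7)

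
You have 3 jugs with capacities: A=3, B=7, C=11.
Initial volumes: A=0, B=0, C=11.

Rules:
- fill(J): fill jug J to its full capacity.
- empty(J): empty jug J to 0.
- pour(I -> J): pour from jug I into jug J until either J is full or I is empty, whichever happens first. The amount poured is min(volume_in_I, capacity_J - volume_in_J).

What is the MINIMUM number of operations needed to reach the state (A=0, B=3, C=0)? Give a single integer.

Answer: 3

Derivation:
BFS from (A=0, B=0, C=11). One shortest path:
  1. fill(A) -> (A=3 B=0 C=11)
  2. empty(C) -> (A=3 B=0 C=0)
  3. pour(A -> B) -> (A=0 B=3 C=0)
Reached target in 3 moves.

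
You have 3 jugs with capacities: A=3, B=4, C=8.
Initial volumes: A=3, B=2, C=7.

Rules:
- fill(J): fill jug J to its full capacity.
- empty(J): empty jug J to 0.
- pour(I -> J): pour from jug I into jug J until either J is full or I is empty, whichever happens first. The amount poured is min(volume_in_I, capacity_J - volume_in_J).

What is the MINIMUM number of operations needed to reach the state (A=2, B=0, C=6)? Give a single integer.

Answer: 3

Derivation:
BFS from (A=3, B=2, C=7). One shortest path:
  1. pour(A -> C) -> (A=2 B=2 C=8)
  2. pour(C -> B) -> (A=2 B=4 C=6)
  3. empty(B) -> (A=2 B=0 C=6)
Reached target in 3 moves.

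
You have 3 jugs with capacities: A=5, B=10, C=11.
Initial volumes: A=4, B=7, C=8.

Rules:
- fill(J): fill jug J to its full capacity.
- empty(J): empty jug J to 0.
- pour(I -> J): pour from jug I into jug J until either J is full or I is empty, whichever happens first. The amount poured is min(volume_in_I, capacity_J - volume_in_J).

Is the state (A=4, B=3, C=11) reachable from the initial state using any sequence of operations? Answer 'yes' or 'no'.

Answer: yes

Derivation:
BFS from (A=4, B=7, C=8):
  1. pour(B -> C) -> (A=4 B=4 C=11)
  2. empty(C) -> (A=4 B=4 C=0)
  3. pour(B -> C) -> (A=4 B=0 C=4)
  4. fill(B) -> (A=4 B=10 C=4)
  5. pour(B -> C) -> (A=4 B=3 C=11)
Target reached → yes.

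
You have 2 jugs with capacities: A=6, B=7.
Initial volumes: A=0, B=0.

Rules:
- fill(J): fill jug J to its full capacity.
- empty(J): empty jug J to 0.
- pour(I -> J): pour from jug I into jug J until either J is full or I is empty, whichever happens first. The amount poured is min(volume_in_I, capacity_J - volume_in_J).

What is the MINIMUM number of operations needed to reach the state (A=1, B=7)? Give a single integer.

Answer: 5

Derivation:
BFS from (A=0, B=0). One shortest path:
  1. fill(B) -> (A=0 B=7)
  2. pour(B -> A) -> (A=6 B=1)
  3. empty(A) -> (A=0 B=1)
  4. pour(B -> A) -> (A=1 B=0)
  5. fill(B) -> (A=1 B=7)
Reached target in 5 moves.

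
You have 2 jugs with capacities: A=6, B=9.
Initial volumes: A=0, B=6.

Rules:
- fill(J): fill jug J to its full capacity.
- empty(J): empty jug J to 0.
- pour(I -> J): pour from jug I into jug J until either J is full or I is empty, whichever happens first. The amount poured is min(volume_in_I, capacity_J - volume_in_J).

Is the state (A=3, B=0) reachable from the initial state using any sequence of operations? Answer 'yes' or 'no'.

Answer: yes

Derivation:
BFS from (A=0, B=6):
  1. fill(A) -> (A=6 B=6)
  2. pour(A -> B) -> (A=3 B=9)
  3. empty(B) -> (A=3 B=0)
Target reached → yes.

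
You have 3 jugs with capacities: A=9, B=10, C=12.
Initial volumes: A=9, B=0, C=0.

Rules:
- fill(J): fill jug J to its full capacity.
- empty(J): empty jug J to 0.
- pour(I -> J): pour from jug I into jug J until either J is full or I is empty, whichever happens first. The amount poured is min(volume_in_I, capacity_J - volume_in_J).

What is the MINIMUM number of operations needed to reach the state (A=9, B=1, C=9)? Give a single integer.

BFS from (A=9, B=0, C=0). One shortest path:
  1. fill(B) -> (A=9 B=10 C=0)
  2. pour(A -> C) -> (A=0 B=10 C=9)
  3. pour(B -> A) -> (A=9 B=1 C=9)
Reached target in 3 moves.

Answer: 3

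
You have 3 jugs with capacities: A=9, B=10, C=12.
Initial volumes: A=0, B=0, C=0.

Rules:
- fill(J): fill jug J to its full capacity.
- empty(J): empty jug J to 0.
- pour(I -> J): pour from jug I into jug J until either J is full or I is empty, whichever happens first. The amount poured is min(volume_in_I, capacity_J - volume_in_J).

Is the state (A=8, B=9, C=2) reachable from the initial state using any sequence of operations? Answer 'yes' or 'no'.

Answer: no

Derivation:
BFS explored all 638 reachable states.
Reachable set includes: (0,0,0), (0,0,1), (0,0,2), (0,0,3), (0,0,4), (0,0,5), (0,0,6), (0,0,7), (0,0,8), (0,0,9), (0,0,10), (0,0,11) ...
Target (A=8, B=9, C=2) not in reachable set → no.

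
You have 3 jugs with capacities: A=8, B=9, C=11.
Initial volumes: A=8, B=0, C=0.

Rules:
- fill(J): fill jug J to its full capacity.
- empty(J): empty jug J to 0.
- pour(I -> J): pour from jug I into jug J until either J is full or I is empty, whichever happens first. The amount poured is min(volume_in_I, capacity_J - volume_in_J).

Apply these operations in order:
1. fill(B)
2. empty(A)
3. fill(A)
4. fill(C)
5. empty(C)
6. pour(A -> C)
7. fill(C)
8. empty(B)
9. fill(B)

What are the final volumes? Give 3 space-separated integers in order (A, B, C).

Step 1: fill(B) -> (A=8 B=9 C=0)
Step 2: empty(A) -> (A=0 B=9 C=0)
Step 3: fill(A) -> (A=8 B=9 C=0)
Step 4: fill(C) -> (A=8 B=9 C=11)
Step 5: empty(C) -> (A=8 B=9 C=0)
Step 6: pour(A -> C) -> (A=0 B=9 C=8)
Step 7: fill(C) -> (A=0 B=9 C=11)
Step 8: empty(B) -> (A=0 B=0 C=11)
Step 9: fill(B) -> (A=0 B=9 C=11)

Answer: 0 9 11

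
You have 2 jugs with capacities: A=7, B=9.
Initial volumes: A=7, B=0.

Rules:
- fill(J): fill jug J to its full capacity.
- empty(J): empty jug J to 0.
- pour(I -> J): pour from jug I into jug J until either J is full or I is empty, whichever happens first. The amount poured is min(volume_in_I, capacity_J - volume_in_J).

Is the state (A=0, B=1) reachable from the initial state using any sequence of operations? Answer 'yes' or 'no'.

Answer: yes

Derivation:
BFS from (A=7, B=0):
  1. pour(A -> B) -> (A=0 B=7)
  2. fill(A) -> (A=7 B=7)
  3. pour(A -> B) -> (A=5 B=9)
  4. empty(B) -> (A=5 B=0)
  5. pour(A -> B) -> (A=0 B=5)
  6. fill(A) -> (A=7 B=5)
  7. pour(A -> B) -> (A=3 B=9)
  8. empty(B) -> (A=3 B=0)
  9. pour(A -> B) -> (A=0 B=3)
  10. fill(A) -> (A=7 B=3)
  11. pour(A -> B) -> (A=1 B=9)
  12. empty(B) -> (A=1 B=0)
  13. pour(A -> B) -> (A=0 B=1)
Target reached → yes.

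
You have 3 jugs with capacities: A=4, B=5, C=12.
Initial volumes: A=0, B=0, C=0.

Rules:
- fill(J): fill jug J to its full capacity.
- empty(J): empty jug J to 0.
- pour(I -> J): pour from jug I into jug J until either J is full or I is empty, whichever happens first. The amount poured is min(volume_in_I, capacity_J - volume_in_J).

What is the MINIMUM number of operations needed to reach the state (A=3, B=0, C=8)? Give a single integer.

BFS from (A=0, B=0, C=0). One shortest path:
  1. fill(A) -> (A=4 B=0 C=0)
  2. fill(C) -> (A=4 B=0 C=12)
  3. pour(A -> B) -> (A=0 B=4 C=12)
  4. pour(C -> A) -> (A=4 B=4 C=8)
  5. pour(A -> B) -> (A=3 B=5 C=8)
  6. empty(B) -> (A=3 B=0 C=8)
Reached target in 6 moves.

Answer: 6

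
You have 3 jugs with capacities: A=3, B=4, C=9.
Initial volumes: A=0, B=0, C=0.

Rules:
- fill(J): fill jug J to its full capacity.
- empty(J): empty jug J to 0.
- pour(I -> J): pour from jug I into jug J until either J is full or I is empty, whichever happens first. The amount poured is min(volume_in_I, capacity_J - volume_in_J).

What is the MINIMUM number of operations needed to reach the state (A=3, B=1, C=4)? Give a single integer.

BFS from (A=0, B=0, C=0). One shortest path:
  1. fill(B) -> (A=0 B=4 C=0)
  2. pour(B -> C) -> (A=0 B=0 C=4)
  3. fill(B) -> (A=0 B=4 C=4)
  4. pour(B -> A) -> (A=3 B=1 C=4)
Reached target in 4 moves.

Answer: 4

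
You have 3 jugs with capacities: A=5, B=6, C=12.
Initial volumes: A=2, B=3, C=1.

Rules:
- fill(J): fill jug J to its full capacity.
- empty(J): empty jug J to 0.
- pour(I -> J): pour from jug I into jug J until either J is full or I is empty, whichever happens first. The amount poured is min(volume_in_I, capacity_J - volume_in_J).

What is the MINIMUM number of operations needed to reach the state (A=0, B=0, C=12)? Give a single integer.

Answer: 3

Derivation:
BFS from (A=2, B=3, C=1). One shortest path:
  1. empty(A) -> (A=0 B=3 C=1)
  2. empty(B) -> (A=0 B=0 C=1)
  3. fill(C) -> (A=0 B=0 C=12)
Reached target in 3 moves.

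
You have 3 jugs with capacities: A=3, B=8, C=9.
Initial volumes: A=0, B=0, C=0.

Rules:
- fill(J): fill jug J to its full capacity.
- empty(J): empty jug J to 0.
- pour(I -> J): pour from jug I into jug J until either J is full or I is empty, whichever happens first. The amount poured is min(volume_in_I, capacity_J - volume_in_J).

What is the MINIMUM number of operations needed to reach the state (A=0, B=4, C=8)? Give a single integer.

Answer: 7

Derivation:
BFS from (A=0, B=0, C=0). One shortest path:
  1. fill(C) -> (A=0 B=0 C=9)
  2. pour(C -> B) -> (A=0 B=8 C=1)
  3. pour(C -> A) -> (A=1 B=8 C=0)
  4. pour(B -> C) -> (A=1 B=0 C=8)
  5. pour(A -> B) -> (A=0 B=1 C=8)
  6. fill(A) -> (A=3 B=1 C=8)
  7. pour(A -> B) -> (A=0 B=4 C=8)
Reached target in 7 moves.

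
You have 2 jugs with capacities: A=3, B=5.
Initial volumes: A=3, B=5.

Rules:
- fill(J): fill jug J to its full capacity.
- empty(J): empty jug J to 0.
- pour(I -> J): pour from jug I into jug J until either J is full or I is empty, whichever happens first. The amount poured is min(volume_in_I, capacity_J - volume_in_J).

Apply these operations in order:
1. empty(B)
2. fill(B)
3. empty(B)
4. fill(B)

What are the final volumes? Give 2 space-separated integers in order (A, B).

Step 1: empty(B) -> (A=3 B=0)
Step 2: fill(B) -> (A=3 B=5)
Step 3: empty(B) -> (A=3 B=0)
Step 4: fill(B) -> (A=3 B=5)

Answer: 3 5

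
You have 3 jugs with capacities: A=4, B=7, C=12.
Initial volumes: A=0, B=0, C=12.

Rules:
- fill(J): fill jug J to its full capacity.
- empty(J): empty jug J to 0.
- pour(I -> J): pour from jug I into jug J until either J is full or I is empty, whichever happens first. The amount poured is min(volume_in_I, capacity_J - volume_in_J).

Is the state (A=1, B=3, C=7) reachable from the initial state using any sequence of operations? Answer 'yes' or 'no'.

Answer: no

Derivation:
BFS explored all 322 reachable states.
Reachable set includes: (0,0,0), (0,0,1), (0,0,2), (0,0,3), (0,0,4), (0,0,5), (0,0,6), (0,0,7), (0,0,8), (0,0,9), (0,0,10), (0,0,11) ...
Target (A=1, B=3, C=7) not in reachable set → no.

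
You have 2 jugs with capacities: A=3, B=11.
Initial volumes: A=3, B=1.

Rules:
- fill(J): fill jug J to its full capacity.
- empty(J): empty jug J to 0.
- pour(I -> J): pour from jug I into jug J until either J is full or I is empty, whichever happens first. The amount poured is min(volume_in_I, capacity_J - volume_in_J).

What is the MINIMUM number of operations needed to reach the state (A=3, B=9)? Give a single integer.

Answer: 4

Derivation:
BFS from (A=3, B=1). One shortest path:
  1. empty(A) -> (A=0 B=1)
  2. pour(B -> A) -> (A=1 B=0)
  3. fill(B) -> (A=1 B=11)
  4. pour(B -> A) -> (A=3 B=9)
Reached target in 4 moves.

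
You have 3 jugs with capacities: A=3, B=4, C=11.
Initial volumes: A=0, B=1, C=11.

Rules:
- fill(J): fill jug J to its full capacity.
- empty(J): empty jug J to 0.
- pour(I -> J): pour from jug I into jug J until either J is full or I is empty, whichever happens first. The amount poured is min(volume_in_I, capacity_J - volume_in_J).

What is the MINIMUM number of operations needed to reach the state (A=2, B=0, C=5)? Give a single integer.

BFS from (A=0, B=1, C=11). One shortest path:
  1. empty(B) -> (A=0 B=0 C=11)
  2. pour(C -> A) -> (A=3 B=0 C=8)
  3. pour(A -> B) -> (A=0 B=3 C=8)
  4. pour(C -> A) -> (A=3 B=3 C=5)
  5. pour(A -> B) -> (A=2 B=4 C=5)
  6. empty(B) -> (A=2 B=0 C=5)
Reached target in 6 moves.

Answer: 6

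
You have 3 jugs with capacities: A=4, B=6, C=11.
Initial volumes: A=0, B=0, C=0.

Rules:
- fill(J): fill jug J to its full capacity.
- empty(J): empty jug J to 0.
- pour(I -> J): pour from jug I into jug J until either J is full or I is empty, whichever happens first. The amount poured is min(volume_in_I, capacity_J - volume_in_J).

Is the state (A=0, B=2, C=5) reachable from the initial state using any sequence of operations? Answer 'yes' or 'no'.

Answer: yes

Derivation:
BFS from (A=0, B=0, C=0):
  1. fill(C) -> (A=0 B=0 C=11)
  2. pour(C -> B) -> (A=0 B=6 C=5)
  3. pour(B -> A) -> (A=4 B=2 C=5)
  4. empty(A) -> (A=0 B=2 C=5)
Target reached → yes.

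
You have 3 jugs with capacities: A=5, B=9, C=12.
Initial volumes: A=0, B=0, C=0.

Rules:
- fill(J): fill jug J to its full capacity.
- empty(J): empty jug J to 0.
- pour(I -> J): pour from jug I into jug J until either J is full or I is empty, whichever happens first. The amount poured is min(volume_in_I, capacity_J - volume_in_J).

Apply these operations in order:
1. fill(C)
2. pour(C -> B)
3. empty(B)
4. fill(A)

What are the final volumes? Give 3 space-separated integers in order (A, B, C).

Answer: 5 0 3

Derivation:
Step 1: fill(C) -> (A=0 B=0 C=12)
Step 2: pour(C -> B) -> (A=0 B=9 C=3)
Step 3: empty(B) -> (A=0 B=0 C=3)
Step 4: fill(A) -> (A=5 B=0 C=3)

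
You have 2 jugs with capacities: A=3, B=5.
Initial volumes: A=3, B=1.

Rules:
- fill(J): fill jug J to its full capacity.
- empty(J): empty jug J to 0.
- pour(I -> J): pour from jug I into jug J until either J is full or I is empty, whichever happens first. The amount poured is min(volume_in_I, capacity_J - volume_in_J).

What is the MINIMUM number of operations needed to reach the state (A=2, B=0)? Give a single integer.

BFS from (A=3, B=1). One shortest path:
  1. pour(A -> B) -> (A=0 B=4)
  2. fill(A) -> (A=3 B=4)
  3. pour(A -> B) -> (A=2 B=5)
  4. empty(B) -> (A=2 B=0)
Reached target in 4 moves.

Answer: 4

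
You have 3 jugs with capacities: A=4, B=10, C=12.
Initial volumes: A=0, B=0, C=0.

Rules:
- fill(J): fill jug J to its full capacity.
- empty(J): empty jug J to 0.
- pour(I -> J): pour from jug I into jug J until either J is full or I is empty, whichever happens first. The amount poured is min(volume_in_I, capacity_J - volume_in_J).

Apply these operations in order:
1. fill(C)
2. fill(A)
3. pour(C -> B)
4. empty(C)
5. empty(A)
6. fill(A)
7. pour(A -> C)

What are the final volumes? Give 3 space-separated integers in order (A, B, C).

Step 1: fill(C) -> (A=0 B=0 C=12)
Step 2: fill(A) -> (A=4 B=0 C=12)
Step 3: pour(C -> B) -> (A=4 B=10 C=2)
Step 4: empty(C) -> (A=4 B=10 C=0)
Step 5: empty(A) -> (A=0 B=10 C=0)
Step 6: fill(A) -> (A=4 B=10 C=0)
Step 7: pour(A -> C) -> (A=0 B=10 C=4)

Answer: 0 10 4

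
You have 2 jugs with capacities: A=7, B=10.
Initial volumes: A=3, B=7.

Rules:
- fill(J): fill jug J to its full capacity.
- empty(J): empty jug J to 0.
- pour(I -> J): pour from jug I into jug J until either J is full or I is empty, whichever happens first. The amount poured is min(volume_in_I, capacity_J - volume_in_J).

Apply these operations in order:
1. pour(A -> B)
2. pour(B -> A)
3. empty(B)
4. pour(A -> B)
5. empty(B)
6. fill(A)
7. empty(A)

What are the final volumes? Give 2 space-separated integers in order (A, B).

Answer: 0 0

Derivation:
Step 1: pour(A -> B) -> (A=0 B=10)
Step 2: pour(B -> A) -> (A=7 B=3)
Step 3: empty(B) -> (A=7 B=0)
Step 4: pour(A -> B) -> (A=0 B=7)
Step 5: empty(B) -> (A=0 B=0)
Step 6: fill(A) -> (A=7 B=0)
Step 7: empty(A) -> (A=0 B=0)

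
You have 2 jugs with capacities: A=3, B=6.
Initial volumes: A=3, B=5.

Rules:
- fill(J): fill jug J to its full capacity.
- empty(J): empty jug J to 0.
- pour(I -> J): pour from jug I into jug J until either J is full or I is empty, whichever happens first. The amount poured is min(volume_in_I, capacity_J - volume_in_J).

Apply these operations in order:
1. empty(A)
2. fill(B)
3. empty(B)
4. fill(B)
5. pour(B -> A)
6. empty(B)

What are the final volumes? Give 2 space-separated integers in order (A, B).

Step 1: empty(A) -> (A=0 B=5)
Step 2: fill(B) -> (A=0 B=6)
Step 3: empty(B) -> (A=0 B=0)
Step 4: fill(B) -> (A=0 B=6)
Step 5: pour(B -> A) -> (A=3 B=3)
Step 6: empty(B) -> (A=3 B=0)

Answer: 3 0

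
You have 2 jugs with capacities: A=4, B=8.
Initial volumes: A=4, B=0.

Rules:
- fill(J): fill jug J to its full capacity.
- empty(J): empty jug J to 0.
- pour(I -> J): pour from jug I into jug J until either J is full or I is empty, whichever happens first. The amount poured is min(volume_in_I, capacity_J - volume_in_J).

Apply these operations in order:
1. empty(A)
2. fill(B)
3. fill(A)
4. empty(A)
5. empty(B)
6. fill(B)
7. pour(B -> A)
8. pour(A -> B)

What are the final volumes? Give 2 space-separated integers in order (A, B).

Answer: 0 8

Derivation:
Step 1: empty(A) -> (A=0 B=0)
Step 2: fill(B) -> (A=0 B=8)
Step 3: fill(A) -> (A=4 B=8)
Step 4: empty(A) -> (A=0 B=8)
Step 5: empty(B) -> (A=0 B=0)
Step 6: fill(B) -> (A=0 B=8)
Step 7: pour(B -> A) -> (A=4 B=4)
Step 8: pour(A -> B) -> (A=0 B=8)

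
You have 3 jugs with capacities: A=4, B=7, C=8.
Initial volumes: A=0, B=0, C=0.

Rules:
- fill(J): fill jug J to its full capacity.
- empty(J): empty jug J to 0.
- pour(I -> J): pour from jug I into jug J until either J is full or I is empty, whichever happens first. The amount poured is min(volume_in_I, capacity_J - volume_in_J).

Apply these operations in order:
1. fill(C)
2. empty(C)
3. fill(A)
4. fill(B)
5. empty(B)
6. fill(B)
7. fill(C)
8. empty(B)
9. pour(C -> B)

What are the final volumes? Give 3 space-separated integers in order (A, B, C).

Step 1: fill(C) -> (A=0 B=0 C=8)
Step 2: empty(C) -> (A=0 B=0 C=0)
Step 3: fill(A) -> (A=4 B=0 C=0)
Step 4: fill(B) -> (A=4 B=7 C=0)
Step 5: empty(B) -> (A=4 B=0 C=0)
Step 6: fill(B) -> (A=4 B=7 C=0)
Step 7: fill(C) -> (A=4 B=7 C=8)
Step 8: empty(B) -> (A=4 B=0 C=8)
Step 9: pour(C -> B) -> (A=4 B=7 C=1)

Answer: 4 7 1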